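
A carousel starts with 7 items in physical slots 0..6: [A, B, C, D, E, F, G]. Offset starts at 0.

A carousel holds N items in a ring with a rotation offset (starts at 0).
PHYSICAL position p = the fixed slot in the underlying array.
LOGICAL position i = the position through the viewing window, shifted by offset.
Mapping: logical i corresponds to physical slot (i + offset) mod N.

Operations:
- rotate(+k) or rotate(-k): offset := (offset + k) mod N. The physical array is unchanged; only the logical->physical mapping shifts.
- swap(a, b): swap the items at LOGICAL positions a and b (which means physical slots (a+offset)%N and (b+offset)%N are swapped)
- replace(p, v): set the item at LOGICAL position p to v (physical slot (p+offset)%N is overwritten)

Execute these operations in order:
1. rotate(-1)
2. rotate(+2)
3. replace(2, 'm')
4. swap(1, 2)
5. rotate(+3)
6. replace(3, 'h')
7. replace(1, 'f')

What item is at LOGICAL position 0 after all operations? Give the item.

Answer: E

Derivation:
After op 1 (rotate(-1)): offset=6, physical=[A,B,C,D,E,F,G], logical=[G,A,B,C,D,E,F]
After op 2 (rotate(+2)): offset=1, physical=[A,B,C,D,E,F,G], logical=[B,C,D,E,F,G,A]
After op 3 (replace(2, 'm')): offset=1, physical=[A,B,C,m,E,F,G], logical=[B,C,m,E,F,G,A]
After op 4 (swap(1, 2)): offset=1, physical=[A,B,m,C,E,F,G], logical=[B,m,C,E,F,G,A]
After op 5 (rotate(+3)): offset=4, physical=[A,B,m,C,E,F,G], logical=[E,F,G,A,B,m,C]
After op 6 (replace(3, 'h')): offset=4, physical=[h,B,m,C,E,F,G], logical=[E,F,G,h,B,m,C]
After op 7 (replace(1, 'f')): offset=4, physical=[h,B,m,C,E,f,G], logical=[E,f,G,h,B,m,C]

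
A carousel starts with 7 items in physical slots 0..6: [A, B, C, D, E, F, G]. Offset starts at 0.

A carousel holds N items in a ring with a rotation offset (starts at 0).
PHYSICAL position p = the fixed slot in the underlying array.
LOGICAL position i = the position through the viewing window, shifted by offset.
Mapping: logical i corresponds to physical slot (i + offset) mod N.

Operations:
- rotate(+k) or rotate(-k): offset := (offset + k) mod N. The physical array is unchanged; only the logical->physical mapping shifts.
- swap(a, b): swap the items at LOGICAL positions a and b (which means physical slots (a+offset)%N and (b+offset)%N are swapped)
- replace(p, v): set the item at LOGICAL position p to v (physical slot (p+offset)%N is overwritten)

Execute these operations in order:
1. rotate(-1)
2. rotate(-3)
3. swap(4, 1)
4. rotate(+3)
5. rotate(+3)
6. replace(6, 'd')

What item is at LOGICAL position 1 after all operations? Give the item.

Answer: D

Derivation:
After op 1 (rotate(-1)): offset=6, physical=[A,B,C,D,E,F,G], logical=[G,A,B,C,D,E,F]
After op 2 (rotate(-3)): offset=3, physical=[A,B,C,D,E,F,G], logical=[D,E,F,G,A,B,C]
After op 3 (swap(4, 1)): offset=3, physical=[E,B,C,D,A,F,G], logical=[D,A,F,G,E,B,C]
After op 4 (rotate(+3)): offset=6, physical=[E,B,C,D,A,F,G], logical=[G,E,B,C,D,A,F]
After op 5 (rotate(+3)): offset=2, physical=[E,B,C,D,A,F,G], logical=[C,D,A,F,G,E,B]
After op 6 (replace(6, 'd')): offset=2, physical=[E,d,C,D,A,F,G], logical=[C,D,A,F,G,E,d]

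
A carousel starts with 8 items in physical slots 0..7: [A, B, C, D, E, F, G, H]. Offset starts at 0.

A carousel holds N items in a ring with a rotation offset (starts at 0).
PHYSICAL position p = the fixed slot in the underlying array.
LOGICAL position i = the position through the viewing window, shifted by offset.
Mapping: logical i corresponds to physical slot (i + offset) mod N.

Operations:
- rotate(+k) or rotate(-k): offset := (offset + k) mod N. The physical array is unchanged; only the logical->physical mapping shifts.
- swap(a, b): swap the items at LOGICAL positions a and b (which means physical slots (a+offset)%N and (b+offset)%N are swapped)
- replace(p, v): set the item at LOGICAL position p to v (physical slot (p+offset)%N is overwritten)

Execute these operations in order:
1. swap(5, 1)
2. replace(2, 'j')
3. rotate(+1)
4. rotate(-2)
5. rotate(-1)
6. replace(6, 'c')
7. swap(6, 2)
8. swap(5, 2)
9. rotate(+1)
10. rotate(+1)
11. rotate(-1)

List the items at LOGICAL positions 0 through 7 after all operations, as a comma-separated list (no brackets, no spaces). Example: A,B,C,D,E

Answer: H,D,F,j,c,A,B,G

Derivation:
After op 1 (swap(5, 1)): offset=0, physical=[A,F,C,D,E,B,G,H], logical=[A,F,C,D,E,B,G,H]
After op 2 (replace(2, 'j')): offset=0, physical=[A,F,j,D,E,B,G,H], logical=[A,F,j,D,E,B,G,H]
After op 3 (rotate(+1)): offset=1, physical=[A,F,j,D,E,B,G,H], logical=[F,j,D,E,B,G,H,A]
After op 4 (rotate(-2)): offset=7, physical=[A,F,j,D,E,B,G,H], logical=[H,A,F,j,D,E,B,G]
After op 5 (rotate(-1)): offset=6, physical=[A,F,j,D,E,B,G,H], logical=[G,H,A,F,j,D,E,B]
After op 6 (replace(6, 'c')): offset=6, physical=[A,F,j,D,c,B,G,H], logical=[G,H,A,F,j,D,c,B]
After op 7 (swap(6, 2)): offset=6, physical=[c,F,j,D,A,B,G,H], logical=[G,H,c,F,j,D,A,B]
After op 8 (swap(5, 2)): offset=6, physical=[D,F,j,c,A,B,G,H], logical=[G,H,D,F,j,c,A,B]
After op 9 (rotate(+1)): offset=7, physical=[D,F,j,c,A,B,G,H], logical=[H,D,F,j,c,A,B,G]
After op 10 (rotate(+1)): offset=0, physical=[D,F,j,c,A,B,G,H], logical=[D,F,j,c,A,B,G,H]
After op 11 (rotate(-1)): offset=7, physical=[D,F,j,c,A,B,G,H], logical=[H,D,F,j,c,A,B,G]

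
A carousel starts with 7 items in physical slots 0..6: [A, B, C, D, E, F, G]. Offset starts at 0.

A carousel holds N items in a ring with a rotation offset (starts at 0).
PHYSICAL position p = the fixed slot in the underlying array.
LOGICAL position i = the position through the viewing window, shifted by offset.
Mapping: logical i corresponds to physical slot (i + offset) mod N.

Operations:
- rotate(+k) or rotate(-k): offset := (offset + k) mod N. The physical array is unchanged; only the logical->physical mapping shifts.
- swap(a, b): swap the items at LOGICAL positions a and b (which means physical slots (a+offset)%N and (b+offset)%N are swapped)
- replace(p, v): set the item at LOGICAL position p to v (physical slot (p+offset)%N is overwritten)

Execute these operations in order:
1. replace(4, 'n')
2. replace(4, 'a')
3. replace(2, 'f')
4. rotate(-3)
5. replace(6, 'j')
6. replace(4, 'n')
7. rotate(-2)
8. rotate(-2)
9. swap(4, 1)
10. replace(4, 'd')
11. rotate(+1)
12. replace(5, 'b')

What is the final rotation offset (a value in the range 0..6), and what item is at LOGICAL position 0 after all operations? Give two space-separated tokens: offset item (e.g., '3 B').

After op 1 (replace(4, 'n')): offset=0, physical=[A,B,C,D,n,F,G], logical=[A,B,C,D,n,F,G]
After op 2 (replace(4, 'a')): offset=0, physical=[A,B,C,D,a,F,G], logical=[A,B,C,D,a,F,G]
After op 3 (replace(2, 'f')): offset=0, physical=[A,B,f,D,a,F,G], logical=[A,B,f,D,a,F,G]
After op 4 (rotate(-3)): offset=4, physical=[A,B,f,D,a,F,G], logical=[a,F,G,A,B,f,D]
After op 5 (replace(6, 'j')): offset=4, physical=[A,B,f,j,a,F,G], logical=[a,F,G,A,B,f,j]
After op 6 (replace(4, 'n')): offset=4, physical=[A,n,f,j,a,F,G], logical=[a,F,G,A,n,f,j]
After op 7 (rotate(-2)): offset=2, physical=[A,n,f,j,a,F,G], logical=[f,j,a,F,G,A,n]
After op 8 (rotate(-2)): offset=0, physical=[A,n,f,j,a,F,G], logical=[A,n,f,j,a,F,G]
After op 9 (swap(4, 1)): offset=0, physical=[A,a,f,j,n,F,G], logical=[A,a,f,j,n,F,G]
After op 10 (replace(4, 'd')): offset=0, physical=[A,a,f,j,d,F,G], logical=[A,a,f,j,d,F,G]
After op 11 (rotate(+1)): offset=1, physical=[A,a,f,j,d,F,G], logical=[a,f,j,d,F,G,A]
After op 12 (replace(5, 'b')): offset=1, physical=[A,a,f,j,d,F,b], logical=[a,f,j,d,F,b,A]

Answer: 1 a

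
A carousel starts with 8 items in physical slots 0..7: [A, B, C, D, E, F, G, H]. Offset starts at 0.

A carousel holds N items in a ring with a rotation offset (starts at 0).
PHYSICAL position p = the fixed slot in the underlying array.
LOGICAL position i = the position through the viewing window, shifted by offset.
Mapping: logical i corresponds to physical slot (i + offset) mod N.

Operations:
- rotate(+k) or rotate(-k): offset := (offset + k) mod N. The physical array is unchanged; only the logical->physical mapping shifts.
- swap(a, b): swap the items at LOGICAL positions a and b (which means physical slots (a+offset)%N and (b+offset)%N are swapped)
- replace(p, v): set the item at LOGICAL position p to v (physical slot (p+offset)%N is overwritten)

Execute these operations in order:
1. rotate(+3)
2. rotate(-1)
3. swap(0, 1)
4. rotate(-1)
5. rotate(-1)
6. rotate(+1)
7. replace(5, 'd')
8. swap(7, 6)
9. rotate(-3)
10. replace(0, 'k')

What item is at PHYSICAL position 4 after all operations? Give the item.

After op 1 (rotate(+3)): offset=3, physical=[A,B,C,D,E,F,G,H], logical=[D,E,F,G,H,A,B,C]
After op 2 (rotate(-1)): offset=2, physical=[A,B,C,D,E,F,G,H], logical=[C,D,E,F,G,H,A,B]
After op 3 (swap(0, 1)): offset=2, physical=[A,B,D,C,E,F,G,H], logical=[D,C,E,F,G,H,A,B]
After op 4 (rotate(-1)): offset=1, physical=[A,B,D,C,E,F,G,H], logical=[B,D,C,E,F,G,H,A]
After op 5 (rotate(-1)): offset=0, physical=[A,B,D,C,E,F,G,H], logical=[A,B,D,C,E,F,G,H]
After op 6 (rotate(+1)): offset=1, physical=[A,B,D,C,E,F,G,H], logical=[B,D,C,E,F,G,H,A]
After op 7 (replace(5, 'd')): offset=1, physical=[A,B,D,C,E,F,d,H], logical=[B,D,C,E,F,d,H,A]
After op 8 (swap(7, 6)): offset=1, physical=[H,B,D,C,E,F,d,A], logical=[B,D,C,E,F,d,A,H]
After op 9 (rotate(-3)): offset=6, physical=[H,B,D,C,E,F,d,A], logical=[d,A,H,B,D,C,E,F]
After op 10 (replace(0, 'k')): offset=6, physical=[H,B,D,C,E,F,k,A], logical=[k,A,H,B,D,C,E,F]

Answer: E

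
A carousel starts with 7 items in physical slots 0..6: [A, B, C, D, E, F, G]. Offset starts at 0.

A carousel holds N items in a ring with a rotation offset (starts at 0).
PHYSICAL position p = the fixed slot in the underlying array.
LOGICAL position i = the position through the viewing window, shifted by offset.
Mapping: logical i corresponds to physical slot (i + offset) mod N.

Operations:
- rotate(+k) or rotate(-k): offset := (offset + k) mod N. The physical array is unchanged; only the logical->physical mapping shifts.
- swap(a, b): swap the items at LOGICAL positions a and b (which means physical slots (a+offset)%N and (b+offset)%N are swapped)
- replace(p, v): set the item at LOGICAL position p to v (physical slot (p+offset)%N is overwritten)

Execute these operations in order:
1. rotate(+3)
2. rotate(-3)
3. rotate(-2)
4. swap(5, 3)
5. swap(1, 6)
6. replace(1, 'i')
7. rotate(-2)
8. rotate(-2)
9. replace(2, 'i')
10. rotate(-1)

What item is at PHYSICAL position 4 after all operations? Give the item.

After op 1 (rotate(+3)): offset=3, physical=[A,B,C,D,E,F,G], logical=[D,E,F,G,A,B,C]
After op 2 (rotate(-3)): offset=0, physical=[A,B,C,D,E,F,G], logical=[A,B,C,D,E,F,G]
After op 3 (rotate(-2)): offset=5, physical=[A,B,C,D,E,F,G], logical=[F,G,A,B,C,D,E]
After op 4 (swap(5, 3)): offset=5, physical=[A,D,C,B,E,F,G], logical=[F,G,A,D,C,B,E]
After op 5 (swap(1, 6)): offset=5, physical=[A,D,C,B,G,F,E], logical=[F,E,A,D,C,B,G]
After op 6 (replace(1, 'i')): offset=5, physical=[A,D,C,B,G,F,i], logical=[F,i,A,D,C,B,G]
After op 7 (rotate(-2)): offset=3, physical=[A,D,C,B,G,F,i], logical=[B,G,F,i,A,D,C]
After op 8 (rotate(-2)): offset=1, physical=[A,D,C,B,G,F,i], logical=[D,C,B,G,F,i,A]
After op 9 (replace(2, 'i')): offset=1, physical=[A,D,C,i,G,F,i], logical=[D,C,i,G,F,i,A]
After op 10 (rotate(-1)): offset=0, physical=[A,D,C,i,G,F,i], logical=[A,D,C,i,G,F,i]

Answer: G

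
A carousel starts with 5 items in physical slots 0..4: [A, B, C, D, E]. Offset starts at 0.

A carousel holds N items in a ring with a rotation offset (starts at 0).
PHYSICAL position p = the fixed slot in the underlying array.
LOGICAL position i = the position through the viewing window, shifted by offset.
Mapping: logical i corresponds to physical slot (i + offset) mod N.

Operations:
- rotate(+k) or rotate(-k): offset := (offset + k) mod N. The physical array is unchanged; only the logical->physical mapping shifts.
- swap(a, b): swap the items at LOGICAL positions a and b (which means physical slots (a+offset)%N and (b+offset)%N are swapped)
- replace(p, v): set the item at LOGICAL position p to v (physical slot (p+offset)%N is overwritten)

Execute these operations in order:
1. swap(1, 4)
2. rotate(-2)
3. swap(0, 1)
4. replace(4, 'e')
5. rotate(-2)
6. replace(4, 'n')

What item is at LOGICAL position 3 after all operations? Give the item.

After op 1 (swap(1, 4)): offset=0, physical=[A,E,C,D,B], logical=[A,E,C,D,B]
After op 2 (rotate(-2)): offset=3, physical=[A,E,C,D,B], logical=[D,B,A,E,C]
After op 3 (swap(0, 1)): offset=3, physical=[A,E,C,B,D], logical=[B,D,A,E,C]
After op 4 (replace(4, 'e')): offset=3, physical=[A,E,e,B,D], logical=[B,D,A,E,e]
After op 5 (rotate(-2)): offset=1, physical=[A,E,e,B,D], logical=[E,e,B,D,A]
After op 6 (replace(4, 'n')): offset=1, physical=[n,E,e,B,D], logical=[E,e,B,D,n]

Answer: D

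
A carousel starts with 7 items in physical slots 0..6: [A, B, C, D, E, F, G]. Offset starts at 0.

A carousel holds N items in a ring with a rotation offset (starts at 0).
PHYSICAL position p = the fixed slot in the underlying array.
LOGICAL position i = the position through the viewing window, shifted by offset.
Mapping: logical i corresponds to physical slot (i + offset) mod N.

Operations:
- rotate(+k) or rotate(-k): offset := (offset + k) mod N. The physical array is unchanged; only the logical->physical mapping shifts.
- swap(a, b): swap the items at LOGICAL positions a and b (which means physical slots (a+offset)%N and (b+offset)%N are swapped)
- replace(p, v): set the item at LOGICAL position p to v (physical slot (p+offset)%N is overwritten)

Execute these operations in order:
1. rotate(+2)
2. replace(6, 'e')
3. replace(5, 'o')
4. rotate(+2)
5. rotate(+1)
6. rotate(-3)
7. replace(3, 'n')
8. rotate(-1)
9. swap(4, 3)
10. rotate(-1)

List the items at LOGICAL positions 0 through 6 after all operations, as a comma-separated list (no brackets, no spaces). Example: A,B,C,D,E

After op 1 (rotate(+2)): offset=2, physical=[A,B,C,D,E,F,G], logical=[C,D,E,F,G,A,B]
After op 2 (replace(6, 'e')): offset=2, physical=[A,e,C,D,E,F,G], logical=[C,D,E,F,G,A,e]
After op 3 (replace(5, 'o')): offset=2, physical=[o,e,C,D,E,F,G], logical=[C,D,E,F,G,o,e]
After op 4 (rotate(+2)): offset=4, physical=[o,e,C,D,E,F,G], logical=[E,F,G,o,e,C,D]
After op 5 (rotate(+1)): offset=5, physical=[o,e,C,D,E,F,G], logical=[F,G,o,e,C,D,E]
After op 6 (rotate(-3)): offset=2, physical=[o,e,C,D,E,F,G], logical=[C,D,E,F,G,o,e]
After op 7 (replace(3, 'n')): offset=2, physical=[o,e,C,D,E,n,G], logical=[C,D,E,n,G,o,e]
After op 8 (rotate(-1)): offset=1, physical=[o,e,C,D,E,n,G], logical=[e,C,D,E,n,G,o]
After op 9 (swap(4, 3)): offset=1, physical=[o,e,C,D,n,E,G], logical=[e,C,D,n,E,G,o]
After op 10 (rotate(-1)): offset=0, physical=[o,e,C,D,n,E,G], logical=[o,e,C,D,n,E,G]

Answer: o,e,C,D,n,E,G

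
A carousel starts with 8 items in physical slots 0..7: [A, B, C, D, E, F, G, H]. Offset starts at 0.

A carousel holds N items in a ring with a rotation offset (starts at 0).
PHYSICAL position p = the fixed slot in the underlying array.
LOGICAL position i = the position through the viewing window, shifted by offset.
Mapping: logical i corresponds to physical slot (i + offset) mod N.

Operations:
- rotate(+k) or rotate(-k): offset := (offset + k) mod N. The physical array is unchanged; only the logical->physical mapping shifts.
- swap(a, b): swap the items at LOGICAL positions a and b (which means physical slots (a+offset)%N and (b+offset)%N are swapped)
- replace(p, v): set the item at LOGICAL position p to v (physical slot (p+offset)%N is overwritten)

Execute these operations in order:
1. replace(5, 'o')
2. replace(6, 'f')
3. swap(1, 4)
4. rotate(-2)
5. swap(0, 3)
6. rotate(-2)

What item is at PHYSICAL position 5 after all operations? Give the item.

Answer: o

Derivation:
After op 1 (replace(5, 'o')): offset=0, physical=[A,B,C,D,E,o,G,H], logical=[A,B,C,D,E,o,G,H]
After op 2 (replace(6, 'f')): offset=0, physical=[A,B,C,D,E,o,f,H], logical=[A,B,C,D,E,o,f,H]
After op 3 (swap(1, 4)): offset=0, physical=[A,E,C,D,B,o,f,H], logical=[A,E,C,D,B,o,f,H]
After op 4 (rotate(-2)): offset=6, physical=[A,E,C,D,B,o,f,H], logical=[f,H,A,E,C,D,B,o]
After op 5 (swap(0, 3)): offset=6, physical=[A,f,C,D,B,o,E,H], logical=[E,H,A,f,C,D,B,o]
After op 6 (rotate(-2)): offset=4, physical=[A,f,C,D,B,o,E,H], logical=[B,o,E,H,A,f,C,D]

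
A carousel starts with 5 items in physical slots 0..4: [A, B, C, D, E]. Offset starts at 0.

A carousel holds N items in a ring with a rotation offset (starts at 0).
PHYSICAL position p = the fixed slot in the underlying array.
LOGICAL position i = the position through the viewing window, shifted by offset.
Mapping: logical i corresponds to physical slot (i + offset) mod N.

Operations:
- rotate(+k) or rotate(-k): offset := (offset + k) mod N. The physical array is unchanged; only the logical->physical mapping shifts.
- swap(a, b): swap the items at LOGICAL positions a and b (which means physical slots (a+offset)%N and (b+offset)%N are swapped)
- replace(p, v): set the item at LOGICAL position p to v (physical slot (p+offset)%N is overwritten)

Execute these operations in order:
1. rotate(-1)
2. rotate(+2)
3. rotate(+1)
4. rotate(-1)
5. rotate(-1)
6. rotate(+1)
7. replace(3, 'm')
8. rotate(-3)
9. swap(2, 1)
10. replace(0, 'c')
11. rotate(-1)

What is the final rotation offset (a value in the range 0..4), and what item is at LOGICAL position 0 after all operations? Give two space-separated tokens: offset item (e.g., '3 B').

Answer: 2 C

Derivation:
After op 1 (rotate(-1)): offset=4, physical=[A,B,C,D,E], logical=[E,A,B,C,D]
After op 2 (rotate(+2)): offset=1, physical=[A,B,C,D,E], logical=[B,C,D,E,A]
After op 3 (rotate(+1)): offset=2, physical=[A,B,C,D,E], logical=[C,D,E,A,B]
After op 4 (rotate(-1)): offset=1, physical=[A,B,C,D,E], logical=[B,C,D,E,A]
After op 5 (rotate(-1)): offset=0, physical=[A,B,C,D,E], logical=[A,B,C,D,E]
After op 6 (rotate(+1)): offset=1, physical=[A,B,C,D,E], logical=[B,C,D,E,A]
After op 7 (replace(3, 'm')): offset=1, physical=[A,B,C,D,m], logical=[B,C,D,m,A]
After op 8 (rotate(-3)): offset=3, physical=[A,B,C,D,m], logical=[D,m,A,B,C]
After op 9 (swap(2, 1)): offset=3, physical=[m,B,C,D,A], logical=[D,A,m,B,C]
After op 10 (replace(0, 'c')): offset=3, physical=[m,B,C,c,A], logical=[c,A,m,B,C]
After op 11 (rotate(-1)): offset=2, physical=[m,B,C,c,A], logical=[C,c,A,m,B]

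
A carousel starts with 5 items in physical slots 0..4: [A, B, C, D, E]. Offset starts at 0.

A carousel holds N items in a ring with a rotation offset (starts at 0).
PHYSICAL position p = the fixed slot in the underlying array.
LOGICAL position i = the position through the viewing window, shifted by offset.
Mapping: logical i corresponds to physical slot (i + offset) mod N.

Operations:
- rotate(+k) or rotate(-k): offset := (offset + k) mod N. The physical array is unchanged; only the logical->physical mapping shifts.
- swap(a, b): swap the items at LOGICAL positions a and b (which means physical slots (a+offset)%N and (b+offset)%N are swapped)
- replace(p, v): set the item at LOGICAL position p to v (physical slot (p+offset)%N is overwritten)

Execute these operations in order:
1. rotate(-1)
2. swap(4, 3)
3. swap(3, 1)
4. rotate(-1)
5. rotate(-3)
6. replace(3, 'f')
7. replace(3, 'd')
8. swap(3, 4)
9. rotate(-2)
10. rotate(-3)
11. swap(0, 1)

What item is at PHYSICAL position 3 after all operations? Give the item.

After op 1 (rotate(-1)): offset=4, physical=[A,B,C,D,E], logical=[E,A,B,C,D]
After op 2 (swap(4, 3)): offset=4, physical=[A,B,D,C,E], logical=[E,A,B,D,C]
After op 3 (swap(3, 1)): offset=4, physical=[D,B,A,C,E], logical=[E,D,B,A,C]
After op 4 (rotate(-1)): offset=3, physical=[D,B,A,C,E], logical=[C,E,D,B,A]
After op 5 (rotate(-3)): offset=0, physical=[D,B,A,C,E], logical=[D,B,A,C,E]
After op 6 (replace(3, 'f')): offset=0, physical=[D,B,A,f,E], logical=[D,B,A,f,E]
After op 7 (replace(3, 'd')): offset=0, physical=[D,B,A,d,E], logical=[D,B,A,d,E]
After op 8 (swap(3, 4)): offset=0, physical=[D,B,A,E,d], logical=[D,B,A,E,d]
After op 9 (rotate(-2)): offset=3, physical=[D,B,A,E,d], logical=[E,d,D,B,A]
After op 10 (rotate(-3)): offset=0, physical=[D,B,A,E,d], logical=[D,B,A,E,d]
After op 11 (swap(0, 1)): offset=0, physical=[B,D,A,E,d], logical=[B,D,A,E,d]

Answer: E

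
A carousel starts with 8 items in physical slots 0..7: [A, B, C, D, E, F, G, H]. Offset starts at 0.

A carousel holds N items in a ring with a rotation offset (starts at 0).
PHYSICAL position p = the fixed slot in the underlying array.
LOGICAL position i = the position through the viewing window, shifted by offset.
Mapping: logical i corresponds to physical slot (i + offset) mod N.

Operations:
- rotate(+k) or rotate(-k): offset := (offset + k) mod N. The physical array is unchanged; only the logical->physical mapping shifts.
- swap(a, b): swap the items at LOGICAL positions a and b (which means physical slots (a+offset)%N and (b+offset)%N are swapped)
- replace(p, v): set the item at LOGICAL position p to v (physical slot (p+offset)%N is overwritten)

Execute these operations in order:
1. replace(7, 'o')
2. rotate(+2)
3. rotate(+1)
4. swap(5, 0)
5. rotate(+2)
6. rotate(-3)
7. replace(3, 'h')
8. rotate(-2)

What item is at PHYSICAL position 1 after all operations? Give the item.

Answer: B

Derivation:
After op 1 (replace(7, 'o')): offset=0, physical=[A,B,C,D,E,F,G,o], logical=[A,B,C,D,E,F,G,o]
After op 2 (rotate(+2)): offset=2, physical=[A,B,C,D,E,F,G,o], logical=[C,D,E,F,G,o,A,B]
After op 3 (rotate(+1)): offset=3, physical=[A,B,C,D,E,F,G,o], logical=[D,E,F,G,o,A,B,C]
After op 4 (swap(5, 0)): offset=3, physical=[D,B,C,A,E,F,G,o], logical=[A,E,F,G,o,D,B,C]
After op 5 (rotate(+2)): offset=5, physical=[D,B,C,A,E,F,G,o], logical=[F,G,o,D,B,C,A,E]
After op 6 (rotate(-3)): offset=2, physical=[D,B,C,A,E,F,G,o], logical=[C,A,E,F,G,o,D,B]
After op 7 (replace(3, 'h')): offset=2, physical=[D,B,C,A,E,h,G,o], logical=[C,A,E,h,G,o,D,B]
After op 8 (rotate(-2)): offset=0, physical=[D,B,C,A,E,h,G,o], logical=[D,B,C,A,E,h,G,o]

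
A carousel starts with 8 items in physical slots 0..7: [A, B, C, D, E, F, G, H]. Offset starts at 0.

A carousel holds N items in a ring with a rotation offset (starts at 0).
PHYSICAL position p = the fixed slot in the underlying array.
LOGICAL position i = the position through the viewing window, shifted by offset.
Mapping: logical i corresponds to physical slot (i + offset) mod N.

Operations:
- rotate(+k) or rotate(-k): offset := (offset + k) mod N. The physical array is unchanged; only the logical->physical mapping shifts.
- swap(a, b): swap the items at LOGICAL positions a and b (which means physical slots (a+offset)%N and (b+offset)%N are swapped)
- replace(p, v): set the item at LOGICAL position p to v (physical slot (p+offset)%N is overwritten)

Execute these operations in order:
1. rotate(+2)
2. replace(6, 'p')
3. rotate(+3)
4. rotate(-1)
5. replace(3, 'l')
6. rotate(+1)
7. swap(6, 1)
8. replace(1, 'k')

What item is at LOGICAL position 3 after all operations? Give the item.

After op 1 (rotate(+2)): offset=2, physical=[A,B,C,D,E,F,G,H], logical=[C,D,E,F,G,H,A,B]
After op 2 (replace(6, 'p')): offset=2, physical=[p,B,C,D,E,F,G,H], logical=[C,D,E,F,G,H,p,B]
After op 3 (rotate(+3)): offset=5, physical=[p,B,C,D,E,F,G,H], logical=[F,G,H,p,B,C,D,E]
After op 4 (rotate(-1)): offset=4, physical=[p,B,C,D,E,F,G,H], logical=[E,F,G,H,p,B,C,D]
After op 5 (replace(3, 'l')): offset=4, physical=[p,B,C,D,E,F,G,l], logical=[E,F,G,l,p,B,C,D]
After op 6 (rotate(+1)): offset=5, physical=[p,B,C,D,E,F,G,l], logical=[F,G,l,p,B,C,D,E]
After op 7 (swap(6, 1)): offset=5, physical=[p,B,C,G,E,F,D,l], logical=[F,D,l,p,B,C,G,E]
After op 8 (replace(1, 'k')): offset=5, physical=[p,B,C,G,E,F,k,l], logical=[F,k,l,p,B,C,G,E]

Answer: p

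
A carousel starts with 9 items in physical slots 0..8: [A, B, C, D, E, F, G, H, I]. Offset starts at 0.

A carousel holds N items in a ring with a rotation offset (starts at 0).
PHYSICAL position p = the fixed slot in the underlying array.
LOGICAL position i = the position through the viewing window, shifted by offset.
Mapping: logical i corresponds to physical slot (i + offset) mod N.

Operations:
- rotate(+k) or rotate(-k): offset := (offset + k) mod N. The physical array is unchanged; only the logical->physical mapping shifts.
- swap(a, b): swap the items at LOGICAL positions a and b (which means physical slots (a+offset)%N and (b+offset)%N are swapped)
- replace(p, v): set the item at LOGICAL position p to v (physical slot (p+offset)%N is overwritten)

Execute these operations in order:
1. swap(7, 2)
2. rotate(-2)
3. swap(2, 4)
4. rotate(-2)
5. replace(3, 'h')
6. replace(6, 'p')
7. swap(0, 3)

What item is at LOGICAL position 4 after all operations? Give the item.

After op 1 (swap(7, 2)): offset=0, physical=[A,B,H,D,E,F,G,C,I], logical=[A,B,H,D,E,F,G,C,I]
After op 2 (rotate(-2)): offset=7, physical=[A,B,H,D,E,F,G,C,I], logical=[C,I,A,B,H,D,E,F,G]
After op 3 (swap(2, 4)): offset=7, physical=[H,B,A,D,E,F,G,C,I], logical=[C,I,H,B,A,D,E,F,G]
After op 4 (rotate(-2)): offset=5, physical=[H,B,A,D,E,F,G,C,I], logical=[F,G,C,I,H,B,A,D,E]
After op 5 (replace(3, 'h')): offset=5, physical=[H,B,A,D,E,F,G,C,h], logical=[F,G,C,h,H,B,A,D,E]
After op 6 (replace(6, 'p')): offset=5, physical=[H,B,p,D,E,F,G,C,h], logical=[F,G,C,h,H,B,p,D,E]
After op 7 (swap(0, 3)): offset=5, physical=[H,B,p,D,E,h,G,C,F], logical=[h,G,C,F,H,B,p,D,E]

Answer: H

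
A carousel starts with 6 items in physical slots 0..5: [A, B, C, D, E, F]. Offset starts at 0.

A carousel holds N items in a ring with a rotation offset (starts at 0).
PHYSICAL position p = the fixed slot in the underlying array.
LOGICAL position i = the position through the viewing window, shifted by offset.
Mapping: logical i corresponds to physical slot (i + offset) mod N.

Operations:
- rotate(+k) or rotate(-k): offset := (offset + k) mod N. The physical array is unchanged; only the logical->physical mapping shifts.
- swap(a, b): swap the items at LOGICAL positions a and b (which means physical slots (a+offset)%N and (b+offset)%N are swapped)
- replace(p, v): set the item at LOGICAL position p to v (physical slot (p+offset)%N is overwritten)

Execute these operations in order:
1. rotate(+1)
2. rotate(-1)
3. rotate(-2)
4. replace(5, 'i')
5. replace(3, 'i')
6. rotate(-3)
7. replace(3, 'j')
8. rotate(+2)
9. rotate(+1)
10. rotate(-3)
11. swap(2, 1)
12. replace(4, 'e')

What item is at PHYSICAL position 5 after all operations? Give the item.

After op 1 (rotate(+1)): offset=1, physical=[A,B,C,D,E,F], logical=[B,C,D,E,F,A]
After op 2 (rotate(-1)): offset=0, physical=[A,B,C,D,E,F], logical=[A,B,C,D,E,F]
After op 3 (rotate(-2)): offset=4, physical=[A,B,C,D,E,F], logical=[E,F,A,B,C,D]
After op 4 (replace(5, 'i')): offset=4, physical=[A,B,C,i,E,F], logical=[E,F,A,B,C,i]
After op 5 (replace(3, 'i')): offset=4, physical=[A,i,C,i,E,F], logical=[E,F,A,i,C,i]
After op 6 (rotate(-3)): offset=1, physical=[A,i,C,i,E,F], logical=[i,C,i,E,F,A]
After op 7 (replace(3, 'j')): offset=1, physical=[A,i,C,i,j,F], logical=[i,C,i,j,F,A]
After op 8 (rotate(+2)): offset=3, physical=[A,i,C,i,j,F], logical=[i,j,F,A,i,C]
After op 9 (rotate(+1)): offset=4, physical=[A,i,C,i,j,F], logical=[j,F,A,i,C,i]
After op 10 (rotate(-3)): offset=1, physical=[A,i,C,i,j,F], logical=[i,C,i,j,F,A]
After op 11 (swap(2, 1)): offset=1, physical=[A,i,i,C,j,F], logical=[i,i,C,j,F,A]
After op 12 (replace(4, 'e')): offset=1, physical=[A,i,i,C,j,e], logical=[i,i,C,j,e,A]

Answer: e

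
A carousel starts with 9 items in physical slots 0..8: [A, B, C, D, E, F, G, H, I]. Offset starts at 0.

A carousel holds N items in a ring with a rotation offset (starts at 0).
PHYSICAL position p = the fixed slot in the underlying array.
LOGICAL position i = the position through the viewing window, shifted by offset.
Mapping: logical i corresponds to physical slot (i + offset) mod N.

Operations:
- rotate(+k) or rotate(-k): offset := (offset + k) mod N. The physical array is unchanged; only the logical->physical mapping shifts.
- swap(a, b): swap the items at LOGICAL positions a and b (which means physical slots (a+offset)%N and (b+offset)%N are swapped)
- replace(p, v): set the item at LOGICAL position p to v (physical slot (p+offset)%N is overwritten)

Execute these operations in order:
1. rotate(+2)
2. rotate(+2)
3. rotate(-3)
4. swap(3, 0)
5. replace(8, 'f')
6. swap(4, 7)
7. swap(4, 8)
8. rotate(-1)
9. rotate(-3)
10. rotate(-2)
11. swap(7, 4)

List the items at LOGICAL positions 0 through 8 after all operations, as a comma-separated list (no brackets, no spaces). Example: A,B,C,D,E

Answer: B,f,G,H,C,I,E,F,D

Derivation:
After op 1 (rotate(+2)): offset=2, physical=[A,B,C,D,E,F,G,H,I], logical=[C,D,E,F,G,H,I,A,B]
After op 2 (rotate(+2)): offset=4, physical=[A,B,C,D,E,F,G,H,I], logical=[E,F,G,H,I,A,B,C,D]
After op 3 (rotate(-3)): offset=1, physical=[A,B,C,D,E,F,G,H,I], logical=[B,C,D,E,F,G,H,I,A]
After op 4 (swap(3, 0)): offset=1, physical=[A,E,C,D,B,F,G,H,I], logical=[E,C,D,B,F,G,H,I,A]
After op 5 (replace(8, 'f')): offset=1, physical=[f,E,C,D,B,F,G,H,I], logical=[E,C,D,B,F,G,H,I,f]
After op 6 (swap(4, 7)): offset=1, physical=[f,E,C,D,B,I,G,H,F], logical=[E,C,D,B,I,G,H,F,f]
After op 7 (swap(4, 8)): offset=1, physical=[I,E,C,D,B,f,G,H,F], logical=[E,C,D,B,f,G,H,F,I]
After op 8 (rotate(-1)): offset=0, physical=[I,E,C,D,B,f,G,H,F], logical=[I,E,C,D,B,f,G,H,F]
After op 9 (rotate(-3)): offset=6, physical=[I,E,C,D,B,f,G,H,F], logical=[G,H,F,I,E,C,D,B,f]
After op 10 (rotate(-2)): offset=4, physical=[I,E,C,D,B,f,G,H,F], logical=[B,f,G,H,F,I,E,C,D]
After op 11 (swap(7, 4)): offset=4, physical=[I,E,F,D,B,f,G,H,C], logical=[B,f,G,H,C,I,E,F,D]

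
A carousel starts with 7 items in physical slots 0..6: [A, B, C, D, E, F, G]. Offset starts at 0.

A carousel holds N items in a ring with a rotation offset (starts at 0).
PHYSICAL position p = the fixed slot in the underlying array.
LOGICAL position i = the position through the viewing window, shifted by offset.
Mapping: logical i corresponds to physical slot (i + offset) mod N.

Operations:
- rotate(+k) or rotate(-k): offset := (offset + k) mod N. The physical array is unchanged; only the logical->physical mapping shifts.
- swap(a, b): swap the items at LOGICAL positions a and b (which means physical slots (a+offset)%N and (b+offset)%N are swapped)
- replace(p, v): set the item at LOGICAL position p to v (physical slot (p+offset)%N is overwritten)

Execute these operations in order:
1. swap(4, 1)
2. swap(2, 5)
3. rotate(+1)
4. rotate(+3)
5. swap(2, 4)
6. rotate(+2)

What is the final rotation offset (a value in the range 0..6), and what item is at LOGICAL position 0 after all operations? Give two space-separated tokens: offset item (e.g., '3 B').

Answer: 6 E

Derivation:
After op 1 (swap(4, 1)): offset=0, physical=[A,E,C,D,B,F,G], logical=[A,E,C,D,B,F,G]
After op 2 (swap(2, 5)): offset=0, physical=[A,E,F,D,B,C,G], logical=[A,E,F,D,B,C,G]
After op 3 (rotate(+1)): offset=1, physical=[A,E,F,D,B,C,G], logical=[E,F,D,B,C,G,A]
After op 4 (rotate(+3)): offset=4, physical=[A,E,F,D,B,C,G], logical=[B,C,G,A,E,F,D]
After op 5 (swap(2, 4)): offset=4, physical=[A,G,F,D,B,C,E], logical=[B,C,E,A,G,F,D]
After op 6 (rotate(+2)): offset=6, physical=[A,G,F,D,B,C,E], logical=[E,A,G,F,D,B,C]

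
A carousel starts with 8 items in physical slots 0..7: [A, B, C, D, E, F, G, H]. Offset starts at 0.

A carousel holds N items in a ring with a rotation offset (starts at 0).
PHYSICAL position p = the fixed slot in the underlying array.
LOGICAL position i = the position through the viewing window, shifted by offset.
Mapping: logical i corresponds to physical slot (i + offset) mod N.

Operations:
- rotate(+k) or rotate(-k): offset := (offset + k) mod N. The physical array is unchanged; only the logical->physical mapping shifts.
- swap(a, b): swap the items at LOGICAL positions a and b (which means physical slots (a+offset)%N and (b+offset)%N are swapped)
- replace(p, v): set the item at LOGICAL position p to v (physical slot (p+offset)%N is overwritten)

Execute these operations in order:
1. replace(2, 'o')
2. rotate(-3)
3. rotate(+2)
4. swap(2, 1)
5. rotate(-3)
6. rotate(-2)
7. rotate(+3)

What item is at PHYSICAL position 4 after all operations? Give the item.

After op 1 (replace(2, 'o')): offset=0, physical=[A,B,o,D,E,F,G,H], logical=[A,B,o,D,E,F,G,H]
After op 2 (rotate(-3)): offset=5, physical=[A,B,o,D,E,F,G,H], logical=[F,G,H,A,B,o,D,E]
After op 3 (rotate(+2)): offset=7, physical=[A,B,o,D,E,F,G,H], logical=[H,A,B,o,D,E,F,G]
After op 4 (swap(2, 1)): offset=7, physical=[B,A,o,D,E,F,G,H], logical=[H,B,A,o,D,E,F,G]
After op 5 (rotate(-3)): offset=4, physical=[B,A,o,D,E,F,G,H], logical=[E,F,G,H,B,A,o,D]
After op 6 (rotate(-2)): offset=2, physical=[B,A,o,D,E,F,G,H], logical=[o,D,E,F,G,H,B,A]
After op 7 (rotate(+3)): offset=5, physical=[B,A,o,D,E,F,G,H], logical=[F,G,H,B,A,o,D,E]

Answer: E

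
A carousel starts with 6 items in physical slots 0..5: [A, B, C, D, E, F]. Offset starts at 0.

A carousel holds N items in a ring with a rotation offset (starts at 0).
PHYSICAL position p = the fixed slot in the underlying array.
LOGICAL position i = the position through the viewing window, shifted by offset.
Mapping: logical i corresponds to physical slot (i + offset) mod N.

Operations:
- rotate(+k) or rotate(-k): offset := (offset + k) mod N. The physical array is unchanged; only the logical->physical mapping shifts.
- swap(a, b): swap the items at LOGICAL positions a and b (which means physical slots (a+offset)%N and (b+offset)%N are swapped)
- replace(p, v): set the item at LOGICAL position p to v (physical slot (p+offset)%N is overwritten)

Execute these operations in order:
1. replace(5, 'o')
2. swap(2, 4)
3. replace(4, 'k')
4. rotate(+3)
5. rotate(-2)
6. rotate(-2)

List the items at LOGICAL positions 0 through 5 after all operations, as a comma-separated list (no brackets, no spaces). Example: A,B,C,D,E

After op 1 (replace(5, 'o')): offset=0, physical=[A,B,C,D,E,o], logical=[A,B,C,D,E,o]
After op 2 (swap(2, 4)): offset=0, physical=[A,B,E,D,C,o], logical=[A,B,E,D,C,o]
After op 3 (replace(4, 'k')): offset=0, physical=[A,B,E,D,k,o], logical=[A,B,E,D,k,o]
After op 4 (rotate(+3)): offset=3, physical=[A,B,E,D,k,o], logical=[D,k,o,A,B,E]
After op 5 (rotate(-2)): offset=1, physical=[A,B,E,D,k,o], logical=[B,E,D,k,o,A]
After op 6 (rotate(-2)): offset=5, physical=[A,B,E,D,k,o], logical=[o,A,B,E,D,k]

Answer: o,A,B,E,D,k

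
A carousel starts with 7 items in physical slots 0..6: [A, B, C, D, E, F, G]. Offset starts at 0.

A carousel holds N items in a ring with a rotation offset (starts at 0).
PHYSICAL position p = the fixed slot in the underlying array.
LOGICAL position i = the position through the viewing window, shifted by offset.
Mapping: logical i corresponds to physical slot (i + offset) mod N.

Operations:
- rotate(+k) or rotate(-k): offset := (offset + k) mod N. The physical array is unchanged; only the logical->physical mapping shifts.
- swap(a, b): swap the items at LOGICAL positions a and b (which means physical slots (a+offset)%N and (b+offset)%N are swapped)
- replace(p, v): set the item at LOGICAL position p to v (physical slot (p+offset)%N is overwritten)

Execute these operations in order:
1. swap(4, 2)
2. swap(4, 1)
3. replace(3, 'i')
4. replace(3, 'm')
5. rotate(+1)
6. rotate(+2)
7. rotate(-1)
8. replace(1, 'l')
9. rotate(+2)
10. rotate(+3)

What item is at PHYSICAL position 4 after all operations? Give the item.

Answer: B

Derivation:
After op 1 (swap(4, 2)): offset=0, physical=[A,B,E,D,C,F,G], logical=[A,B,E,D,C,F,G]
After op 2 (swap(4, 1)): offset=0, physical=[A,C,E,D,B,F,G], logical=[A,C,E,D,B,F,G]
After op 3 (replace(3, 'i')): offset=0, physical=[A,C,E,i,B,F,G], logical=[A,C,E,i,B,F,G]
After op 4 (replace(3, 'm')): offset=0, physical=[A,C,E,m,B,F,G], logical=[A,C,E,m,B,F,G]
After op 5 (rotate(+1)): offset=1, physical=[A,C,E,m,B,F,G], logical=[C,E,m,B,F,G,A]
After op 6 (rotate(+2)): offset=3, physical=[A,C,E,m,B,F,G], logical=[m,B,F,G,A,C,E]
After op 7 (rotate(-1)): offset=2, physical=[A,C,E,m,B,F,G], logical=[E,m,B,F,G,A,C]
After op 8 (replace(1, 'l')): offset=2, physical=[A,C,E,l,B,F,G], logical=[E,l,B,F,G,A,C]
After op 9 (rotate(+2)): offset=4, physical=[A,C,E,l,B,F,G], logical=[B,F,G,A,C,E,l]
After op 10 (rotate(+3)): offset=0, physical=[A,C,E,l,B,F,G], logical=[A,C,E,l,B,F,G]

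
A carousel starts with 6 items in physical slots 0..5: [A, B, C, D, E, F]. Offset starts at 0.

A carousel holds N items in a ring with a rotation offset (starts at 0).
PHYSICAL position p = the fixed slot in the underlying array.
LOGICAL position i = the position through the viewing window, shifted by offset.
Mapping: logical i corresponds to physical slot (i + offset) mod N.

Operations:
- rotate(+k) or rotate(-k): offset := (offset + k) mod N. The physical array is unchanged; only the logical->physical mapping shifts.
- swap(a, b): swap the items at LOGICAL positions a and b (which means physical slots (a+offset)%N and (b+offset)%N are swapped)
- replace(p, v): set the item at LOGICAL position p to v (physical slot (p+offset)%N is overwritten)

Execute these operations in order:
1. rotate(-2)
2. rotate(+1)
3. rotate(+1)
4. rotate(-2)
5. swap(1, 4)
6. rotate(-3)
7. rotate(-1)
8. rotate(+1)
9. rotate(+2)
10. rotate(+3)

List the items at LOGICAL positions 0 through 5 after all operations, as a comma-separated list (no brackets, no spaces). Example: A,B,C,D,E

After op 1 (rotate(-2)): offset=4, physical=[A,B,C,D,E,F], logical=[E,F,A,B,C,D]
After op 2 (rotate(+1)): offset=5, physical=[A,B,C,D,E,F], logical=[F,A,B,C,D,E]
After op 3 (rotate(+1)): offset=0, physical=[A,B,C,D,E,F], logical=[A,B,C,D,E,F]
After op 4 (rotate(-2)): offset=4, physical=[A,B,C,D,E,F], logical=[E,F,A,B,C,D]
After op 5 (swap(1, 4)): offset=4, physical=[A,B,F,D,E,C], logical=[E,C,A,B,F,D]
After op 6 (rotate(-3)): offset=1, physical=[A,B,F,D,E,C], logical=[B,F,D,E,C,A]
After op 7 (rotate(-1)): offset=0, physical=[A,B,F,D,E,C], logical=[A,B,F,D,E,C]
After op 8 (rotate(+1)): offset=1, physical=[A,B,F,D,E,C], logical=[B,F,D,E,C,A]
After op 9 (rotate(+2)): offset=3, physical=[A,B,F,D,E,C], logical=[D,E,C,A,B,F]
After op 10 (rotate(+3)): offset=0, physical=[A,B,F,D,E,C], logical=[A,B,F,D,E,C]

Answer: A,B,F,D,E,C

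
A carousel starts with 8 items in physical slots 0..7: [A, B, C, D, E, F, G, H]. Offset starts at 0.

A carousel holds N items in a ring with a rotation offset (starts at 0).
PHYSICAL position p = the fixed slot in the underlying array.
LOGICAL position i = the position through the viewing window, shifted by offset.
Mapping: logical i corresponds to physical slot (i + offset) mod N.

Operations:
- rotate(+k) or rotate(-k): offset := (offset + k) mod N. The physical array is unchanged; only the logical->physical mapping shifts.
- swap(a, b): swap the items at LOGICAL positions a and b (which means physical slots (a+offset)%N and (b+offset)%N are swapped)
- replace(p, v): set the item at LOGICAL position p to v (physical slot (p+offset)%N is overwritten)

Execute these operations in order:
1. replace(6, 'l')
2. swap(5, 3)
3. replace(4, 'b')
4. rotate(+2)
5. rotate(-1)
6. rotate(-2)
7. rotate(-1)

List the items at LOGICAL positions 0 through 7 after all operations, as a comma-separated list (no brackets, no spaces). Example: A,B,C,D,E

Answer: l,H,A,B,C,F,b,D

Derivation:
After op 1 (replace(6, 'l')): offset=0, physical=[A,B,C,D,E,F,l,H], logical=[A,B,C,D,E,F,l,H]
After op 2 (swap(5, 3)): offset=0, physical=[A,B,C,F,E,D,l,H], logical=[A,B,C,F,E,D,l,H]
After op 3 (replace(4, 'b')): offset=0, physical=[A,B,C,F,b,D,l,H], logical=[A,B,C,F,b,D,l,H]
After op 4 (rotate(+2)): offset=2, physical=[A,B,C,F,b,D,l,H], logical=[C,F,b,D,l,H,A,B]
After op 5 (rotate(-1)): offset=1, physical=[A,B,C,F,b,D,l,H], logical=[B,C,F,b,D,l,H,A]
After op 6 (rotate(-2)): offset=7, physical=[A,B,C,F,b,D,l,H], logical=[H,A,B,C,F,b,D,l]
After op 7 (rotate(-1)): offset=6, physical=[A,B,C,F,b,D,l,H], logical=[l,H,A,B,C,F,b,D]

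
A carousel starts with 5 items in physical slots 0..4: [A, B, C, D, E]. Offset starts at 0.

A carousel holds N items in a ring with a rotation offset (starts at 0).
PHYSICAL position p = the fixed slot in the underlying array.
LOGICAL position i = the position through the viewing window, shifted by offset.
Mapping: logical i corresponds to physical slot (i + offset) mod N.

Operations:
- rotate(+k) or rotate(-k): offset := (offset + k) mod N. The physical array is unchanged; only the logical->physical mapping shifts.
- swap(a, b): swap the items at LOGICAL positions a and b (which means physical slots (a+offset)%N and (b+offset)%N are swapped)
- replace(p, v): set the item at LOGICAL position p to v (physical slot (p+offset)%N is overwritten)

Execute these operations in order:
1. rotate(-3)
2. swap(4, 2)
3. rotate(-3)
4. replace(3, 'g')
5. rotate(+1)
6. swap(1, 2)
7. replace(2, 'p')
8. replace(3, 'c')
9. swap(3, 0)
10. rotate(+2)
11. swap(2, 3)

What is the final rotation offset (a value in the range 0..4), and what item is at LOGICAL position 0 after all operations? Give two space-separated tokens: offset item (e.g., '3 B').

Answer: 2 p

Derivation:
After op 1 (rotate(-3)): offset=2, physical=[A,B,C,D,E], logical=[C,D,E,A,B]
After op 2 (swap(4, 2)): offset=2, physical=[A,E,C,D,B], logical=[C,D,B,A,E]
After op 3 (rotate(-3)): offset=4, physical=[A,E,C,D,B], logical=[B,A,E,C,D]
After op 4 (replace(3, 'g')): offset=4, physical=[A,E,g,D,B], logical=[B,A,E,g,D]
After op 5 (rotate(+1)): offset=0, physical=[A,E,g,D,B], logical=[A,E,g,D,B]
After op 6 (swap(1, 2)): offset=0, physical=[A,g,E,D,B], logical=[A,g,E,D,B]
After op 7 (replace(2, 'p')): offset=0, physical=[A,g,p,D,B], logical=[A,g,p,D,B]
After op 8 (replace(3, 'c')): offset=0, physical=[A,g,p,c,B], logical=[A,g,p,c,B]
After op 9 (swap(3, 0)): offset=0, physical=[c,g,p,A,B], logical=[c,g,p,A,B]
After op 10 (rotate(+2)): offset=2, physical=[c,g,p,A,B], logical=[p,A,B,c,g]
After op 11 (swap(2, 3)): offset=2, physical=[B,g,p,A,c], logical=[p,A,c,B,g]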